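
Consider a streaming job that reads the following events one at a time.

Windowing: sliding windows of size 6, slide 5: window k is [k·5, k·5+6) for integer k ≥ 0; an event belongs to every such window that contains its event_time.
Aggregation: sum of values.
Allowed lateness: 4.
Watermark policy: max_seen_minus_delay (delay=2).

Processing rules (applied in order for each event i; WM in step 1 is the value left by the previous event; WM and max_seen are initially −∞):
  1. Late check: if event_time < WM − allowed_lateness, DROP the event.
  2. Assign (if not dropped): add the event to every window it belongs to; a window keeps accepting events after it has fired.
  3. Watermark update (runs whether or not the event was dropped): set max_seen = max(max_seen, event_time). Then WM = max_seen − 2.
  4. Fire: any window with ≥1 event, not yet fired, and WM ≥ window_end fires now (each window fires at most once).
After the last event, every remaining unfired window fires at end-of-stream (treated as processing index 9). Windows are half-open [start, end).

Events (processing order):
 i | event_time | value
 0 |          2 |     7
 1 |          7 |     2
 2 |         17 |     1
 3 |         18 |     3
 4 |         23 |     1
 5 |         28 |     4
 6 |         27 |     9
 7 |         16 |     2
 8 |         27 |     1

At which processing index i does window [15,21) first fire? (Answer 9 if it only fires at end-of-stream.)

i=0 t=2 v=7: → [0,6); WM=0
i=1 t=7 v=2: → [5,11); WM=5
i=2 t=17 v=1: → [15,21); WM=15; [0,6) fires=7 [5,11) fires=2
i=3 t=18 v=3: → [15,21); WM=16
i=4 t=23 v=1: → [20,26); WM=21; [15,21) fires=4
i=5 t=28 v=4: → [25,31); WM=26; [20,26) fires=1
i=6 t=27 v=9: → [25,31); WM=26
i=7 t=16 v=2: DROP (t<26-4); WM=26
i=8 t=27 v=1: → [25,31); WM=26

4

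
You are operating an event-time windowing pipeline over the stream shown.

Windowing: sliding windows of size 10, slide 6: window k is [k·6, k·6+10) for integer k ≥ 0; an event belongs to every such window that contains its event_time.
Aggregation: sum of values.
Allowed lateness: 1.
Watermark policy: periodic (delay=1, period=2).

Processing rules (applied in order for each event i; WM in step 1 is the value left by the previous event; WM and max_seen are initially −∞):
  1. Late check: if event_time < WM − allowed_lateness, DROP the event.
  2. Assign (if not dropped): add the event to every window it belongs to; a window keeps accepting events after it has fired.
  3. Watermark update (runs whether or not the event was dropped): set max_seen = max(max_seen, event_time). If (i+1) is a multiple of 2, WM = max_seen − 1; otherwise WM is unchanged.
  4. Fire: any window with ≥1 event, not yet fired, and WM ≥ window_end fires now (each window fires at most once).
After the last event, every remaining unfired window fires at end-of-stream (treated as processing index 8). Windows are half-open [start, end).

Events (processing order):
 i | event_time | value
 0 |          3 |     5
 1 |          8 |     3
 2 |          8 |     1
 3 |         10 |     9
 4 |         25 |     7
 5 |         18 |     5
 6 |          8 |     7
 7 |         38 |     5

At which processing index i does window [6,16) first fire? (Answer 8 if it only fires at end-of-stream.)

i=0 t=3 v=5: → [0,10); WM=−∞
i=1 t=8 v=3: → [6,16),[0,10); WM=7
i=2 t=8 v=1: → [6,16),[0,10); WM=7
i=3 t=10 v=9: → [6,16); WM=9
i=4 t=25 v=7: → [24,34),[18,28); WM=9
i=5 t=18 v=5: → [18,28),[12,22); WM=24; [0,10) fires=9 [6,16) fires=13 [12,22) fires=5
i=6 t=8 v=7: DROP (t<24-1); WM=24
i=7 t=38 v=5: → [36,46),[30,40); WM=37; [18,28) fires=12 [24,34) fires=7

5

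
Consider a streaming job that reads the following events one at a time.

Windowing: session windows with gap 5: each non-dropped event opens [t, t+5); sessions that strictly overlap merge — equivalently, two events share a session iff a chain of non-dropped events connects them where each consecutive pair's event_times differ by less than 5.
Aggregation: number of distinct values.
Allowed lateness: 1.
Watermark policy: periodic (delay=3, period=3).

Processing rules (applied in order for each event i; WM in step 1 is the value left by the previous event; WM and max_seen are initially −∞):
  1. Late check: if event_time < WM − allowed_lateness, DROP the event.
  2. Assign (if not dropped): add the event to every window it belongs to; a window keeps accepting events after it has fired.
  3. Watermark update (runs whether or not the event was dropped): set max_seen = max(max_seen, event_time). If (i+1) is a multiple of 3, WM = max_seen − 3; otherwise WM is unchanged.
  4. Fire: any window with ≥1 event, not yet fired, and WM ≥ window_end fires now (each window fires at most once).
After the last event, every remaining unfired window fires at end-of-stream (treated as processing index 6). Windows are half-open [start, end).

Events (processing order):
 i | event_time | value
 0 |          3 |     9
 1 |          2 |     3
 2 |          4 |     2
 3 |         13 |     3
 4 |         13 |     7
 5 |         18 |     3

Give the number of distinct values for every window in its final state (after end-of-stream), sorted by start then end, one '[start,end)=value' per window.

i=0 t=3 v=9: → [3,8); WM=−∞
i=1 t=2 v=3: → [2,8); WM=−∞
i=2 t=4 v=2: → [2,9); WM=1
i=3 t=13 v=3: → [13,18); WM=1
i=4 t=13 v=7: → [13,18); WM=1
i=5 t=18 v=3: → [18,23); WM=15

[2,9)=3 [13,18)=2 [18,23)=1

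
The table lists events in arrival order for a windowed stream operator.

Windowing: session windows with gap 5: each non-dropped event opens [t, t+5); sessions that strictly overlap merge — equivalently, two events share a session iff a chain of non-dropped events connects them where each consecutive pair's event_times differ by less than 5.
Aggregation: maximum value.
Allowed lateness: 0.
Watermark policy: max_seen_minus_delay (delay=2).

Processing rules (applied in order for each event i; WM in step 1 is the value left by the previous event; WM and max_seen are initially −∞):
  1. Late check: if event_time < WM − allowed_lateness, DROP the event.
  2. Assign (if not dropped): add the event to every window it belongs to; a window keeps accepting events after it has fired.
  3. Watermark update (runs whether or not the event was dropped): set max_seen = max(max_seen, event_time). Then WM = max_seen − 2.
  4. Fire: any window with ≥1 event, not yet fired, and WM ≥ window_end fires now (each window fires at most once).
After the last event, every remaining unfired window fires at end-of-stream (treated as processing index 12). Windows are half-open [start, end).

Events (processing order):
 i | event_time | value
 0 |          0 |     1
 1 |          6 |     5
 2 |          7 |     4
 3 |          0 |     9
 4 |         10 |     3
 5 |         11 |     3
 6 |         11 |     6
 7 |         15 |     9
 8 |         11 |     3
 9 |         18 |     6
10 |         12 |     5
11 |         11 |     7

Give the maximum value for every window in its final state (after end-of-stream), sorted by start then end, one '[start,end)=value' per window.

[0,5)=1 [6,23)=9

i=0 t=0 v=1: → [0,5); WM=-2
i=1 t=6 v=5: → [6,11); WM=4
i=2 t=7 v=4: → [6,12); WM=5
i=3 t=0 v=9: DROP (t<5-0); WM=5
i=4 t=10 v=3: → [6,15); WM=8
i=5 t=11 v=3: → [6,16); WM=9
i=6 t=11 v=6: → [6,16); WM=9
i=7 t=15 v=9: → [6,20); WM=13
i=8 t=11 v=3: DROP (t<13-0); WM=13
i=9 t=18 v=6: → [6,23); WM=16
i=10 t=12 v=5: DROP (t<16-0); WM=16
i=11 t=11 v=7: DROP (t<16-0); WM=16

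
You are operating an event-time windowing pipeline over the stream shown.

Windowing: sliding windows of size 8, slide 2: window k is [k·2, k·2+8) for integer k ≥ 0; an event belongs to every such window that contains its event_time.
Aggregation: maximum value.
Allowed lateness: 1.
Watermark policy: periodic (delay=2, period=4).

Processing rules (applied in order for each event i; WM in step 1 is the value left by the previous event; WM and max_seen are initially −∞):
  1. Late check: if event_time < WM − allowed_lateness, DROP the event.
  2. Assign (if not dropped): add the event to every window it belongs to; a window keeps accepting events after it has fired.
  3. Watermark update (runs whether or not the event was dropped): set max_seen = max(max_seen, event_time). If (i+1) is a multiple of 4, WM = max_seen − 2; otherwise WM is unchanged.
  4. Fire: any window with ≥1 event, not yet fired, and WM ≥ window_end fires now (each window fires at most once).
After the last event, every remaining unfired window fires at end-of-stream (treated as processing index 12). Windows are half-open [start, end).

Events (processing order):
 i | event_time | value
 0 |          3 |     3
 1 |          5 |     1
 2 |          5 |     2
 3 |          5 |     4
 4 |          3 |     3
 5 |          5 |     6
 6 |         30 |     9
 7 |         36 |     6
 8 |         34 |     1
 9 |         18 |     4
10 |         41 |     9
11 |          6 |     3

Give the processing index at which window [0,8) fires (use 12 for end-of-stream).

7

i=0 t=3 v=3: → [2,10),[0,8); WM=−∞
i=1 t=5 v=1: → [4,12),[2,10),[0,8); WM=−∞
i=2 t=5 v=2: → [4,12),[2,10),[0,8); WM=−∞
i=3 t=5 v=4: → [4,12),[2,10),[0,8); WM=3
i=4 t=3 v=3: → [2,10),[0,8); WM=3
i=5 t=5 v=6: → [4,12),[2,10),[0,8); WM=3
i=6 t=30 v=9: → [30,38),[28,36),[26,34),[24,32); WM=3
i=7 t=36 v=6: → [36,44),[34,42),[32,40),[30,38); WM=34; [0,8) fires=6 [2,10) fires=6 [4,12) fires=6 [24,32) fires=9 [26,34) fires=9
i=8 t=34 v=1: → [34,42),[32,40),[30,38),[28,36); WM=34
i=9 t=18 v=4: DROP (t<34-1); WM=34
i=10 t=41 v=9: → [40,48),[38,46),[36,44),[34,42); WM=34
i=11 t=6 v=3: DROP (t<34-1); WM=39; [28,36) fires=9 [30,38) fires=9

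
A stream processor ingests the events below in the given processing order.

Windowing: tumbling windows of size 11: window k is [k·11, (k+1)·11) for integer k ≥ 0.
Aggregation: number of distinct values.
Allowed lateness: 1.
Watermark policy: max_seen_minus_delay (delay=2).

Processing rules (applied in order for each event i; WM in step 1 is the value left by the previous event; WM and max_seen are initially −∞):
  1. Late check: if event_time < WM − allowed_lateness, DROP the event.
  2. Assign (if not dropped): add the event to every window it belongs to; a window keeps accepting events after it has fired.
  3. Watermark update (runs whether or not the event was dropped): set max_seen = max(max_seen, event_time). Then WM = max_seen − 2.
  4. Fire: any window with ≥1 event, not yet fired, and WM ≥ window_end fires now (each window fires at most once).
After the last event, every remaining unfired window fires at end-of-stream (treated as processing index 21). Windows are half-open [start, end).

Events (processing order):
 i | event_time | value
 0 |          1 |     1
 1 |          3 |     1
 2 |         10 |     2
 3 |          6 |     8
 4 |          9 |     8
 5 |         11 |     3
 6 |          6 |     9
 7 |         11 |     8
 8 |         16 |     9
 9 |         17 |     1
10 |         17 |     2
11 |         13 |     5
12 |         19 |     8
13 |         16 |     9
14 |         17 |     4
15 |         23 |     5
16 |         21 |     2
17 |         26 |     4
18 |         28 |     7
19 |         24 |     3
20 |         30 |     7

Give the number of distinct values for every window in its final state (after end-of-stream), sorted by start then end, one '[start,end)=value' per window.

i=0 t=1 v=1: → [0,11); WM=-1
i=1 t=3 v=1: → [0,11); WM=1
i=2 t=10 v=2: → [0,11); WM=8
i=3 t=6 v=8: DROP (t<8-1); WM=8
i=4 t=9 v=8: → [0,11); WM=8
i=5 t=11 v=3: → [11,22); WM=9
i=6 t=6 v=9: DROP (t<9-1); WM=9
i=7 t=11 v=8: → [11,22); WM=9
i=8 t=16 v=9: → [11,22); WM=14; [0,11) fires=3
i=9 t=17 v=1: → [11,22); WM=15
i=10 t=17 v=2: → [11,22); WM=15
i=11 t=13 v=5: DROP (t<15-1); WM=15
i=12 t=19 v=8: → [11,22); WM=17
i=13 t=16 v=9: → [11,22); WM=17
i=14 t=17 v=4: → [11,22); WM=17
i=15 t=23 v=5: → [22,33); WM=21
i=16 t=21 v=2: → [11,22); WM=21
i=17 t=26 v=4: → [22,33); WM=24; [11,22) fires=6
i=18 t=28 v=7: → [22,33); WM=26
i=19 t=24 v=3: DROP (t<26-1); WM=26
i=20 t=30 v=7: → [22,33); WM=28

[0,11)=3 [11,22)=6 [22,33)=3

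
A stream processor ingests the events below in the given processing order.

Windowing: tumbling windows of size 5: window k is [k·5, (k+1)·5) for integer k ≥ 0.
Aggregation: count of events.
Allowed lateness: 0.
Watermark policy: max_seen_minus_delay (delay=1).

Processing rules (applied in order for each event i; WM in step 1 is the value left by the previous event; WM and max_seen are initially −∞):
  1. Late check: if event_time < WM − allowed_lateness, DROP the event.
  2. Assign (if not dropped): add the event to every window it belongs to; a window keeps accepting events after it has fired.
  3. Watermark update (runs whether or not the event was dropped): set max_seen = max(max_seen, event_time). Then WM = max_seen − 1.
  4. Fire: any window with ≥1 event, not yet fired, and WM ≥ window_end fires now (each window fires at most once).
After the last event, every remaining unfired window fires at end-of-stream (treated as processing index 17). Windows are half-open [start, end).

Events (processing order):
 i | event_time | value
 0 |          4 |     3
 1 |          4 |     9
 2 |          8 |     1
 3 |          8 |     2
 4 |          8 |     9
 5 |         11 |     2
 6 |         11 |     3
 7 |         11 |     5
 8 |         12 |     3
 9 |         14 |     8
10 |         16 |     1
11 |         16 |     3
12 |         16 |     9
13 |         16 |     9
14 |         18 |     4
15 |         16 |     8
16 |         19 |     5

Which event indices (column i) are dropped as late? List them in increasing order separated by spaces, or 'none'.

15

i=0 t=4 v=3: → [0,5); WM=3
i=1 t=4 v=9: → [0,5); WM=3
i=2 t=8 v=1: → [5,10); WM=7; [0,5) fires=2
i=3 t=8 v=2: → [5,10); WM=7
i=4 t=8 v=9: → [5,10); WM=7
i=5 t=11 v=2: → [10,15); WM=10; [5,10) fires=3
i=6 t=11 v=3: → [10,15); WM=10
i=7 t=11 v=5: → [10,15); WM=10
i=8 t=12 v=3: → [10,15); WM=11
i=9 t=14 v=8: → [10,15); WM=13
i=10 t=16 v=1: → [15,20); WM=15; [10,15) fires=5
i=11 t=16 v=3: → [15,20); WM=15
i=12 t=16 v=9: → [15,20); WM=15
i=13 t=16 v=9: → [15,20); WM=15
i=14 t=18 v=4: → [15,20); WM=17
i=15 t=16 v=8: DROP (t<17-0); WM=17
i=16 t=19 v=5: → [15,20); WM=18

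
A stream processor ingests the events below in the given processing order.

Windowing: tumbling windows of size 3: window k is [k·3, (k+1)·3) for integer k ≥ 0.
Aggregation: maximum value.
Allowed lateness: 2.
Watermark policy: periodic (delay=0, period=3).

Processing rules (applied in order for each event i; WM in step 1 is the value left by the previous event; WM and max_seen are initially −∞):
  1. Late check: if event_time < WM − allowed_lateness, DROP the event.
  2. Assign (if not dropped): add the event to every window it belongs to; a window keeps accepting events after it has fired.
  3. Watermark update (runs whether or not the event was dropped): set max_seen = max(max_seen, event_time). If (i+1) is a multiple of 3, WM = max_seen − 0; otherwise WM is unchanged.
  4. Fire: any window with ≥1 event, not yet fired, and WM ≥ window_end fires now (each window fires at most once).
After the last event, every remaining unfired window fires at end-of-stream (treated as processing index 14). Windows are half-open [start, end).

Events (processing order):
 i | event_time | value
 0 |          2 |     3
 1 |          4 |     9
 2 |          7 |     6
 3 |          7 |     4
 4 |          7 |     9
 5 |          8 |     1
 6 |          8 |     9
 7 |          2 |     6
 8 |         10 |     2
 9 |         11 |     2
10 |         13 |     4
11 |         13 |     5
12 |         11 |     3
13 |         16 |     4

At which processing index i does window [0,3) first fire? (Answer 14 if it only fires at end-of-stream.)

i=0 t=2 v=3: → [0,3); WM=−∞
i=1 t=4 v=9: → [3,6); WM=−∞
i=2 t=7 v=6: → [6,9); WM=7; [0,3) fires=3 [3,6) fires=9
i=3 t=7 v=4: → [6,9); WM=7
i=4 t=7 v=9: → [6,9); WM=7
i=5 t=8 v=1: → [6,9); WM=8
i=6 t=8 v=9: → [6,9); WM=8
i=7 t=2 v=6: DROP (t<8-2); WM=8
i=8 t=10 v=2: → [9,12); WM=10; [6,9) fires=9
i=9 t=11 v=2: → [9,12); WM=10
i=10 t=13 v=4: → [12,15); WM=10
i=11 t=13 v=5: → [12,15); WM=13; [9,12) fires=2
i=12 t=11 v=3: → [9,12); WM=13
i=13 t=16 v=4: → [15,18); WM=13

2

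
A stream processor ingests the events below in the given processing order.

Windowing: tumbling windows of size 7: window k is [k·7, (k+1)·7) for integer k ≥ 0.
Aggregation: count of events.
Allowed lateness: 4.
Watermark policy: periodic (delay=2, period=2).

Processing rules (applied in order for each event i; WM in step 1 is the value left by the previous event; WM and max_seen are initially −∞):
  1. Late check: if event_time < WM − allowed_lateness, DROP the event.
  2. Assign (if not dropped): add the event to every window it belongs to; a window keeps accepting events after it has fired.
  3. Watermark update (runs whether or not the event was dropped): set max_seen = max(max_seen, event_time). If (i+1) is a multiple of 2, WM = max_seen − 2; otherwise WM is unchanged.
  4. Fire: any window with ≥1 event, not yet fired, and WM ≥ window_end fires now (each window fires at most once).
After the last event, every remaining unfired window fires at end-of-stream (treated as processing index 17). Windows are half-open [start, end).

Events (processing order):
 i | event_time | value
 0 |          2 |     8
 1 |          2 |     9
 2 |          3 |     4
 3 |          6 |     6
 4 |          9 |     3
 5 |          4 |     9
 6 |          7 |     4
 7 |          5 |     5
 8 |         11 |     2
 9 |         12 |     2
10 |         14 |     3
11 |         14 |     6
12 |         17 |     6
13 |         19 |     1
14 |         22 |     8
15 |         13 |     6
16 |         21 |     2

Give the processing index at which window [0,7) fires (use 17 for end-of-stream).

i=0 t=2 v=8: → [0,7); WM=−∞
i=1 t=2 v=9: → [0,7); WM=0
i=2 t=3 v=4: → [0,7); WM=0
i=3 t=6 v=6: → [0,7); WM=4
i=4 t=9 v=3: → [7,14); WM=4
i=5 t=4 v=9: → [0,7); WM=7; [0,7) fires=5
i=6 t=7 v=4: → [7,14); WM=7
i=7 t=5 v=5: → [0,7); WM=7
i=8 t=11 v=2: → [7,14); WM=7
i=9 t=12 v=2: → [7,14); WM=10
i=10 t=14 v=3: → [14,21); WM=10
i=11 t=14 v=6: → [14,21); WM=12
i=12 t=17 v=6: → [14,21); WM=12
i=13 t=19 v=1: → [14,21); WM=17; [7,14) fires=4
i=14 t=22 v=8: → [21,28); WM=17
i=15 t=13 v=6: → [7,14); WM=20
i=16 t=21 v=2: → [21,28); WM=20

5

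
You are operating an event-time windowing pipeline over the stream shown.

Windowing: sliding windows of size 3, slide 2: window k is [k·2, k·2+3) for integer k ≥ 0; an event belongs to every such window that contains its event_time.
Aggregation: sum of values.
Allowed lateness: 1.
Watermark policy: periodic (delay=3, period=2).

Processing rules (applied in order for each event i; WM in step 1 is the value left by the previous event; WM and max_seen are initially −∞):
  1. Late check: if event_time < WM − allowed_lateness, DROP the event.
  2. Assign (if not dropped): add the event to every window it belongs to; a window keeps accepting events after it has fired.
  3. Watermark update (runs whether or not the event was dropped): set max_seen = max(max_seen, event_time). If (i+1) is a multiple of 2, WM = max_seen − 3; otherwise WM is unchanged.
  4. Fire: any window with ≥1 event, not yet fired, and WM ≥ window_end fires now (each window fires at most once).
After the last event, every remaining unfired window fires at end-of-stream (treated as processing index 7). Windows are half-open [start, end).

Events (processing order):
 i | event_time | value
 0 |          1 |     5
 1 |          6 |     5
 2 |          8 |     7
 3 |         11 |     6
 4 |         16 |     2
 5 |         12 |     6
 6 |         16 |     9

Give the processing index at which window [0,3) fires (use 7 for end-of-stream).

i=0 t=1 v=5: → [0,3); WM=−∞
i=1 t=6 v=5: → [6,9),[4,7); WM=3; [0,3) fires=5
i=2 t=8 v=7: → [8,11),[6,9); WM=3
i=3 t=11 v=6: → [10,13); WM=8; [4,7) fires=5
i=4 t=16 v=2: → [16,19),[14,17); WM=8
i=5 t=12 v=6: → [12,15),[10,13); WM=13; [6,9) fires=12 [8,11) fires=7 [10,13) fires=12
i=6 t=16 v=9: → [16,19),[14,17); WM=13

1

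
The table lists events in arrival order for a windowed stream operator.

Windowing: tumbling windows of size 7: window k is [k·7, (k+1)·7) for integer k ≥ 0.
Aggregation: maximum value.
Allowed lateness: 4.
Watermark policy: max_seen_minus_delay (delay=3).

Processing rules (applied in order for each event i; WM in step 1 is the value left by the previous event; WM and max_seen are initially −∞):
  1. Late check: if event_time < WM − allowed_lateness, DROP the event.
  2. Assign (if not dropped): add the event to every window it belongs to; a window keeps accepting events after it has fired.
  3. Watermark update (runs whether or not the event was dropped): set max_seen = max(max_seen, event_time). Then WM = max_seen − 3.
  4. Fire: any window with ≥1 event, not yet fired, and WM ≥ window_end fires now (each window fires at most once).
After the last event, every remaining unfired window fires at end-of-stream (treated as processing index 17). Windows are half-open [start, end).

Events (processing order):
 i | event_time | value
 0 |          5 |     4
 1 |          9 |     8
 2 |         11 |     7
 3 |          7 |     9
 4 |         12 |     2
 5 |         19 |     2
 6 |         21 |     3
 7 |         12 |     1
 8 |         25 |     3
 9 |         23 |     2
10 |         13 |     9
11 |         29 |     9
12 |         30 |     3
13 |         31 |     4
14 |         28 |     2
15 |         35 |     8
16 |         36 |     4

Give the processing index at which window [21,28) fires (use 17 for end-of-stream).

i=0 t=5 v=4: → [0,7); WM=2
i=1 t=9 v=8: → [7,14); WM=6
i=2 t=11 v=7: → [7,14); WM=8; [0,7) fires=4
i=3 t=7 v=9: → [7,14); WM=8
i=4 t=12 v=2: → [7,14); WM=9
i=5 t=19 v=2: → [14,21); WM=16; [7,14) fires=9
i=6 t=21 v=3: → [21,28); WM=18
i=7 t=12 v=1: DROP (t<18-4); WM=18
i=8 t=25 v=3: → [21,28); WM=22; [14,21) fires=2
i=9 t=23 v=2: → [21,28); WM=22
i=10 t=13 v=9: DROP (t<22-4); WM=22
i=11 t=29 v=9: → [28,35); WM=26
i=12 t=30 v=3: → [28,35); WM=27
i=13 t=31 v=4: → [28,35); WM=28; [21,28) fires=3
i=14 t=28 v=2: → [28,35); WM=28
i=15 t=35 v=8: → [35,42); WM=32
i=16 t=36 v=4: → [35,42); WM=33

13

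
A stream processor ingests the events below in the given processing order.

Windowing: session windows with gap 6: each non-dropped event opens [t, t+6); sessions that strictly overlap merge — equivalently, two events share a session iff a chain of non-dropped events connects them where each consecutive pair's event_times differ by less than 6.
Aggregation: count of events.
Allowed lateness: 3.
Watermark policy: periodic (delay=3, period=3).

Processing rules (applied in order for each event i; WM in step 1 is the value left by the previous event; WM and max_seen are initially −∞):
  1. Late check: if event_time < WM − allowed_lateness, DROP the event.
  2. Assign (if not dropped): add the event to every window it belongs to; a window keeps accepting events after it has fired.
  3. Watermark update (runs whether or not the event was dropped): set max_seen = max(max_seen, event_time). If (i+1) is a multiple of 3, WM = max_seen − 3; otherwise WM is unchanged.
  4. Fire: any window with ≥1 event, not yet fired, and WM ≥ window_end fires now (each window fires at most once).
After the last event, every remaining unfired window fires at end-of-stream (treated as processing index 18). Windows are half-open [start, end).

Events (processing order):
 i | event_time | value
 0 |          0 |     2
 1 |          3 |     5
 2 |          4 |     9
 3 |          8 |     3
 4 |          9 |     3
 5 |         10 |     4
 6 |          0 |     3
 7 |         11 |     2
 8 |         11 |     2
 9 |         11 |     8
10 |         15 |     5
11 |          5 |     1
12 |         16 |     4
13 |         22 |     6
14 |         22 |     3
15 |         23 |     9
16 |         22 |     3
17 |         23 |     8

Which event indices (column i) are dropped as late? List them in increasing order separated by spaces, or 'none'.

6

i=0 t=0 v=2: → [0,6); WM=−∞
i=1 t=3 v=5: → [0,9); WM=−∞
i=2 t=4 v=9: → [0,10); WM=1
i=3 t=8 v=3: → [0,14); WM=1
i=4 t=9 v=3: → [0,15); WM=1
i=5 t=10 v=4: → [0,16); WM=7
i=6 t=0 v=3: DROP (t<7-3); WM=7
i=7 t=11 v=2: → [0,17); WM=7
i=8 t=11 v=2: → [0,17); WM=8
i=9 t=11 v=8: → [0,17); WM=8
i=10 t=15 v=5: → [0,21); WM=8
i=11 t=5 v=1: → [0,21); WM=12
i=12 t=16 v=4: → [0,22); WM=12
i=13 t=22 v=6: → [22,28); WM=12
i=14 t=22 v=3: → [22,28); WM=19
i=15 t=23 v=9: → [22,29); WM=19
i=16 t=22 v=3: → [22,29); WM=19
i=17 t=23 v=8: → [22,29); WM=20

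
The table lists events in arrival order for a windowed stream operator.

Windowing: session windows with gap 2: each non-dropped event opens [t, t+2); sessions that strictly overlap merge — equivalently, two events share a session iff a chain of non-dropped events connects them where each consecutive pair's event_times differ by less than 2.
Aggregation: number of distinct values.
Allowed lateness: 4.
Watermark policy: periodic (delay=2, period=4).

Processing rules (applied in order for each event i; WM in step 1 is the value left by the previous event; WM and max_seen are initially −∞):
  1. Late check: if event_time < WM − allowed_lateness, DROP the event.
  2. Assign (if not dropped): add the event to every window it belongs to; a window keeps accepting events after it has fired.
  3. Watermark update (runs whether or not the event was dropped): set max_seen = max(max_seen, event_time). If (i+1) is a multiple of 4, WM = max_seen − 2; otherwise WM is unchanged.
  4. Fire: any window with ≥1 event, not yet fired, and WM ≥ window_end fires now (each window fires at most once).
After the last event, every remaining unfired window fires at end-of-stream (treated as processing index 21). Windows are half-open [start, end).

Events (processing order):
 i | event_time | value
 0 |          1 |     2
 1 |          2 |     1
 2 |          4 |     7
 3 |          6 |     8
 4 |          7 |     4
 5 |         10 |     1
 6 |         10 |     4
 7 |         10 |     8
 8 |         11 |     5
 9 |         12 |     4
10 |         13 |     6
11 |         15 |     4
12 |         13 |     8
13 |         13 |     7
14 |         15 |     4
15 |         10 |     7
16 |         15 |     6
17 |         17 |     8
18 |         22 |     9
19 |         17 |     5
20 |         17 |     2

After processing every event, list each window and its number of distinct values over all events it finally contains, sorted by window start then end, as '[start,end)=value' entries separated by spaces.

i=0 t=1 v=2: → [1,3); WM=−∞
i=1 t=2 v=1: → [1,4); WM=−∞
i=2 t=4 v=7: → [4,6); WM=−∞
i=3 t=6 v=8: → [6,8); WM=4
i=4 t=7 v=4: → [6,9); WM=4
i=5 t=10 v=1: → [10,12); WM=4
i=6 t=10 v=4: → [10,12); WM=4
i=7 t=10 v=8: → [10,12); WM=8
i=8 t=11 v=5: → [10,13); WM=8
i=9 t=12 v=4: → [10,14); WM=8
i=10 t=13 v=6: → [10,15); WM=8
i=11 t=15 v=4: → [15,17); WM=13
i=12 t=13 v=8: → [10,15); WM=13
i=13 t=13 v=7: → [10,15); WM=13
i=14 t=15 v=4: → [15,17); WM=13
i=15 t=10 v=7: → [10,15); WM=13
i=16 t=15 v=6: → [15,17); WM=13
i=17 t=17 v=8: → [17,19); WM=13
i=18 t=22 v=9: → [22,24); WM=13
i=19 t=17 v=5: → [17,19); WM=20
i=20 t=17 v=2: → [17,19); WM=20

[1,4)=2 [4,6)=1 [6,9)=2 [10,15)=6 [15,17)=2 [17,19)=3 [22,24)=1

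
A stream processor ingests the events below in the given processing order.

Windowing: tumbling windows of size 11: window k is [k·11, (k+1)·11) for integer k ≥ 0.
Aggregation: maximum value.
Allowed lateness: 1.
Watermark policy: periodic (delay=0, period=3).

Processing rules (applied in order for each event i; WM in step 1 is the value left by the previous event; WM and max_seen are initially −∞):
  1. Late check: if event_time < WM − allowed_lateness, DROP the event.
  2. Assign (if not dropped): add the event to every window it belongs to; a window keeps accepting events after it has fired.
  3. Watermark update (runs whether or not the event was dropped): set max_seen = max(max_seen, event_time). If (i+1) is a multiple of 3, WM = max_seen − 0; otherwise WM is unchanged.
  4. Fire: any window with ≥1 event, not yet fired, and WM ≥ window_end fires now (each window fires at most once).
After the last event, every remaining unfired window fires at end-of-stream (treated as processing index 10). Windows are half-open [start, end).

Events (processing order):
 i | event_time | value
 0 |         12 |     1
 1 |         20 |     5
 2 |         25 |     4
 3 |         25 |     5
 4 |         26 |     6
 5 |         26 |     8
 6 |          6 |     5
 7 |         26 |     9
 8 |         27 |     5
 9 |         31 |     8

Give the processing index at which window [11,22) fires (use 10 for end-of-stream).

2

i=0 t=12 v=1: → [11,22); WM=−∞
i=1 t=20 v=5: → [11,22); WM=−∞
i=2 t=25 v=4: → [22,33); WM=25; [11,22) fires=5
i=3 t=25 v=5: → [22,33); WM=25
i=4 t=26 v=6: → [22,33); WM=25
i=5 t=26 v=8: → [22,33); WM=26
i=6 t=6 v=5: DROP (t<26-1); WM=26
i=7 t=26 v=9: → [22,33); WM=26
i=8 t=27 v=5: → [22,33); WM=27
i=9 t=31 v=8: → [22,33); WM=27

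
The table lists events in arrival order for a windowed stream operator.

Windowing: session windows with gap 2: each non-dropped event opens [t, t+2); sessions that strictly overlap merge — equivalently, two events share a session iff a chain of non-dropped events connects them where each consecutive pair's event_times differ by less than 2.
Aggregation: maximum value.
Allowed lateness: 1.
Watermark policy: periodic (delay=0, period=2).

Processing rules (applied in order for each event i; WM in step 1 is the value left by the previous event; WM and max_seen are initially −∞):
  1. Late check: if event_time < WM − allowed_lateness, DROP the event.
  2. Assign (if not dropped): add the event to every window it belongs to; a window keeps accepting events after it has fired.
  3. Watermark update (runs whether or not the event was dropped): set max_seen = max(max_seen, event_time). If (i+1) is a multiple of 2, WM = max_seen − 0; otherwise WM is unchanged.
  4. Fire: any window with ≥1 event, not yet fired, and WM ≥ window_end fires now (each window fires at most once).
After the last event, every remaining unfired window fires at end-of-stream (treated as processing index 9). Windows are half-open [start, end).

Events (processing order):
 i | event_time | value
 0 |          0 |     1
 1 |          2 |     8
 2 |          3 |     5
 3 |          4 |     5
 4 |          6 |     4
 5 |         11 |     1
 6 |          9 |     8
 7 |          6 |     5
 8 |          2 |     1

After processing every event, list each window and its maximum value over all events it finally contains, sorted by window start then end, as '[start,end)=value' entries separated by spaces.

[0,2)=1 [2,6)=8 [6,8)=4 [11,13)=1

i=0 t=0 v=1: → [0,2); WM=−∞
i=1 t=2 v=8: → [2,4); WM=2
i=2 t=3 v=5: → [2,5); WM=2
i=3 t=4 v=5: → [2,6); WM=4
i=4 t=6 v=4: → [6,8); WM=4
i=5 t=11 v=1: → [11,13); WM=11
i=6 t=9 v=8: DROP (t<11-1); WM=11
i=7 t=6 v=5: DROP (t<11-1); WM=11
i=8 t=2 v=1: DROP (t<11-1); WM=11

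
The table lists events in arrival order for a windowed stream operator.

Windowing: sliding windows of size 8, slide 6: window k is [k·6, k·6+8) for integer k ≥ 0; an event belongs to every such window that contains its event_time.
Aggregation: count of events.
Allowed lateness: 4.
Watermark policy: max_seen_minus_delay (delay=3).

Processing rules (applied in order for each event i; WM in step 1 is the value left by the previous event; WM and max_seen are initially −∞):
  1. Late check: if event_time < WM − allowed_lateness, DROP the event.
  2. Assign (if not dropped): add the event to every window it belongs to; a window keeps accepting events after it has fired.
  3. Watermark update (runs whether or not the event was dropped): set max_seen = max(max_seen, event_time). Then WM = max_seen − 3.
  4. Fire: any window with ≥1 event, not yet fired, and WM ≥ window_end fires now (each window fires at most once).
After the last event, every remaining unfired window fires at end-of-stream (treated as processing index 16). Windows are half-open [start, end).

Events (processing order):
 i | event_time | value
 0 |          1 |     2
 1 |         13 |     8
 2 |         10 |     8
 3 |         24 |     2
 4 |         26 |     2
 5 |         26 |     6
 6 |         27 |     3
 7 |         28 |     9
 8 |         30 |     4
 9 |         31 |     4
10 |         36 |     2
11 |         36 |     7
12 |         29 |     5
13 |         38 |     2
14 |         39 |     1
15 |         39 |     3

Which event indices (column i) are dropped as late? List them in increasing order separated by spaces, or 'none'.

i=0 t=1 v=2: → [0,8); WM=-2
i=1 t=13 v=8: → [12,20),[6,14); WM=10; [0,8) fires=1
i=2 t=10 v=8: → [6,14); WM=10
i=3 t=24 v=2: → [24,32),[18,26); WM=21; [6,14) fires=2 [12,20) fires=1
i=4 t=26 v=2: → [24,32); WM=23
i=5 t=26 v=6: → [24,32); WM=23
i=6 t=27 v=3: → [24,32); WM=24
i=7 t=28 v=9: → [24,32); WM=25
i=8 t=30 v=4: → [30,38),[24,32); WM=27; [18,26) fires=1
i=9 t=31 v=4: → [30,38),[24,32); WM=28
i=10 t=36 v=2: → [36,44),[30,38); WM=33; [24,32) fires=7
i=11 t=36 v=7: → [36,44),[30,38); WM=33
i=12 t=29 v=5: → [24,32); WM=33
i=13 t=38 v=2: → [36,44); WM=35
i=14 t=39 v=1: → [36,44); WM=36
i=15 t=39 v=3: → [36,44); WM=36

none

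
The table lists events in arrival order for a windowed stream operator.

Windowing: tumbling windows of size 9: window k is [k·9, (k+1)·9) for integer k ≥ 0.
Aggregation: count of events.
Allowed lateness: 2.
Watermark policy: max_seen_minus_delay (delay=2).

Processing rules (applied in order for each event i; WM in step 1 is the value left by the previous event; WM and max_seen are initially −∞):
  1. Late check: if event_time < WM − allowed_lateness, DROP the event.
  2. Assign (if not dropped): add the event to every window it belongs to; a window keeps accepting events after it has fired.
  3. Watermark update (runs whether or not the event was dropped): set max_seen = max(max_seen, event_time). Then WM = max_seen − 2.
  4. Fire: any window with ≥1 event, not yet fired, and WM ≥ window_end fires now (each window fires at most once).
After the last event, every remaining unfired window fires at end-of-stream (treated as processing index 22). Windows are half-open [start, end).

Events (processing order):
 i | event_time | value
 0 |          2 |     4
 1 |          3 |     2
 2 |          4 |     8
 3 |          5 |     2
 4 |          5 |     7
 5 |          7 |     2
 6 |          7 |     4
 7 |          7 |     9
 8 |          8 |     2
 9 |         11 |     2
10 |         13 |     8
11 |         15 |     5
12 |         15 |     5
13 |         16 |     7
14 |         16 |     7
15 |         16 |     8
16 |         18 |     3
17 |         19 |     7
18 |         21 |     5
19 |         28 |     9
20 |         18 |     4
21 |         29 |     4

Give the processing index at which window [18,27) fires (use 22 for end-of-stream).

i=0 t=2 v=4: → [0,9); WM=0
i=1 t=3 v=2: → [0,9); WM=1
i=2 t=4 v=8: → [0,9); WM=2
i=3 t=5 v=2: → [0,9); WM=3
i=4 t=5 v=7: → [0,9); WM=3
i=5 t=7 v=2: → [0,9); WM=5
i=6 t=7 v=4: → [0,9); WM=5
i=7 t=7 v=9: → [0,9); WM=5
i=8 t=8 v=2: → [0,9); WM=6
i=9 t=11 v=2: → [9,18); WM=9; [0,9) fires=9
i=10 t=13 v=8: → [9,18); WM=11
i=11 t=15 v=5: → [9,18); WM=13
i=12 t=15 v=5: → [9,18); WM=13
i=13 t=16 v=7: → [9,18); WM=14
i=14 t=16 v=7: → [9,18); WM=14
i=15 t=16 v=8: → [9,18); WM=14
i=16 t=18 v=3: → [18,27); WM=16
i=17 t=19 v=7: → [18,27); WM=17
i=18 t=21 v=5: → [18,27); WM=19; [9,18) fires=7
i=19 t=28 v=9: → [27,36); WM=26
i=20 t=18 v=4: DROP (t<26-2); WM=26
i=21 t=29 v=4: → [27,36); WM=27; [18,27) fires=3

21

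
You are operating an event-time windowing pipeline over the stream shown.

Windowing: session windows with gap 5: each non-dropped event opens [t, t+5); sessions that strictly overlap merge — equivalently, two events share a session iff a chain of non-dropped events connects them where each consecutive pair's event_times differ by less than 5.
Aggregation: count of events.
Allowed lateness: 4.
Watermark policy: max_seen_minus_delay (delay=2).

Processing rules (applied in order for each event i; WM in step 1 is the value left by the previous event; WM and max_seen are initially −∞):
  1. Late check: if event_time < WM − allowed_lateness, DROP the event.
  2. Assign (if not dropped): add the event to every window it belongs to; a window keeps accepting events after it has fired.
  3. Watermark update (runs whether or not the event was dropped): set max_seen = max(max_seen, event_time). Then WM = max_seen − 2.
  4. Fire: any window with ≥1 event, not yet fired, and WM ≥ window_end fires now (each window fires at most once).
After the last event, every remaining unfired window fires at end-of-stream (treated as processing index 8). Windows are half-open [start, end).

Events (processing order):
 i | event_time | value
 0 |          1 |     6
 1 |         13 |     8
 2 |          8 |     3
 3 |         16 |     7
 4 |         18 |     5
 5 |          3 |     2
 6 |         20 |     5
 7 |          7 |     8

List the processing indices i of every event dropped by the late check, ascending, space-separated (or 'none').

5 7

i=0 t=1 v=6: → [1,6); WM=-1
i=1 t=13 v=8: → [13,18); WM=11
i=2 t=8 v=3: → [8,13); WM=11
i=3 t=16 v=7: → [13,21); WM=14
i=4 t=18 v=5: → [13,23); WM=16
i=5 t=3 v=2: DROP (t<16-4); WM=16
i=6 t=20 v=5: → [13,25); WM=18
i=7 t=7 v=8: DROP (t<18-4); WM=18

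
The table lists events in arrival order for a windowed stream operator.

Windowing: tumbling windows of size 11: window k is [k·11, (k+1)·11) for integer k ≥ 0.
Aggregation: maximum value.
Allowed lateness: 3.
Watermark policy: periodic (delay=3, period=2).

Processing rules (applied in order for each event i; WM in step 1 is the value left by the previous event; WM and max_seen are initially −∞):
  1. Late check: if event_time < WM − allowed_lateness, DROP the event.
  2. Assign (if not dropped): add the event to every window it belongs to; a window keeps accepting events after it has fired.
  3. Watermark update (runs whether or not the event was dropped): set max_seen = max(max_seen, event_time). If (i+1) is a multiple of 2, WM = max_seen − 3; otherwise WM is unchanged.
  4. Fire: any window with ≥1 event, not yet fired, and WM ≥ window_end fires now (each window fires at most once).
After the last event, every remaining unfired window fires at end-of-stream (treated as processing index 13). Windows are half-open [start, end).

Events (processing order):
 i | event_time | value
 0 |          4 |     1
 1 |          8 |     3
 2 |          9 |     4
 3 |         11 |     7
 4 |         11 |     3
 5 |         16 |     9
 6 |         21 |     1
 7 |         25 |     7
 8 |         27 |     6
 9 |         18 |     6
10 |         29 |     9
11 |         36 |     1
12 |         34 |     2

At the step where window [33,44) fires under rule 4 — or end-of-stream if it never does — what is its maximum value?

i=0 t=4 v=1: → [0,11); WM=−∞
i=1 t=8 v=3: → [0,11); WM=5
i=2 t=9 v=4: → [0,11); WM=5
i=3 t=11 v=7: → [11,22); WM=8
i=4 t=11 v=3: → [11,22); WM=8
i=5 t=16 v=9: → [11,22); WM=13; [0,11) fires=4
i=6 t=21 v=1: → [11,22); WM=13
i=7 t=25 v=7: → [22,33); WM=22; [11,22) fires=9
i=8 t=27 v=6: → [22,33); WM=22
i=9 t=18 v=6: DROP (t<22-3); WM=24
i=10 t=29 v=9: → [22,33); WM=24
i=11 t=36 v=1: → [33,44); WM=33; [22,33) fires=9
i=12 t=34 v=2: → [33,44); WM=33

2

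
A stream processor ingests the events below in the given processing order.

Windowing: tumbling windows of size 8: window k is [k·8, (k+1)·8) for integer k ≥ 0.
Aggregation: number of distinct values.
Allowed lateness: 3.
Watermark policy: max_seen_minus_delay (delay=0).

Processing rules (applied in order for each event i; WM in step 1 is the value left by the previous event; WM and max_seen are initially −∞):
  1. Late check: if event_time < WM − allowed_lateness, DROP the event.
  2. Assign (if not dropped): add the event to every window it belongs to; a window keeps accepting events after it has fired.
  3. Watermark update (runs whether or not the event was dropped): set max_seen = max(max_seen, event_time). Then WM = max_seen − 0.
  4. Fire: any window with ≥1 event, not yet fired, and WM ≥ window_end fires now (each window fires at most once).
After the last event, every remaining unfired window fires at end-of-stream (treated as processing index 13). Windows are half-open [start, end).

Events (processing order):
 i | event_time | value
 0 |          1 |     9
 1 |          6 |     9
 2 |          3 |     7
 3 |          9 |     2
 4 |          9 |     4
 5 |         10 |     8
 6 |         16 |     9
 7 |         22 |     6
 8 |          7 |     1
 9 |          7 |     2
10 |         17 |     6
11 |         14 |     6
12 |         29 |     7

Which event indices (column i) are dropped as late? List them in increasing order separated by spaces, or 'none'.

i=0 t=1 v=9: → [0,8); WM=1
i=1 t=6 v=9: → [0,8); WM=6
i=2 t=3 v=7: → [0,8); WM=6
i=3 t=9 v=2: → [8,16); WM=9; [0,8) fires=2
i=4 t=9 v=4: → [8,16); WM=9
i=5 t=10 v=8: → [8,16); WM=10
i=6 t=16 v=9: → [16,24); WM=16; [8,16) fires=3
i=7 t=22 v=6: → [16,24); WM=22
i=8 t=7 v=1: DROP (t<22-3); WM=22
i=9 t=7 v=2: DROP (t<22-3); WM=22
i=10 t=17 v=6: DROP (t<22-3); WM=22
i=11 t=14 v=6: DROP (t<22-3); WM=22
i=12 t=29 v=7: → [24,32); WM=29; [16,24) fires=2

8 9 10 11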